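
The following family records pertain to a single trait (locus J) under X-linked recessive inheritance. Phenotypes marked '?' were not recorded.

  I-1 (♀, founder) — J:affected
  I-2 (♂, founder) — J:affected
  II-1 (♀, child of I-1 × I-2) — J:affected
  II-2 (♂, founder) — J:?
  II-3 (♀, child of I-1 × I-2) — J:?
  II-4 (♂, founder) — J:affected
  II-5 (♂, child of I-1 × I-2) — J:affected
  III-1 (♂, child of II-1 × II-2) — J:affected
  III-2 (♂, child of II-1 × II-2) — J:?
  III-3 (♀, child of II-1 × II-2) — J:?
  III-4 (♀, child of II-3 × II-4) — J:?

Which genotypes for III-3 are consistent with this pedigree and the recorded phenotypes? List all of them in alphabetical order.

III-3 ∈ {X^JX^j, X^jX^j}

J/I-1 aff ·: X^jX^j
J/I-2 aff ·: X^jY
J/II-1 aff I-1×I-2: X^jX^j
J/II-2 ? ·: X^JY|X^jY
J/II-3 ? I-1×I-2: X^jX^j
J/II-4 aff ·: X^jY
J/II-5 aff I-1×I-2: X^jY
J/III-1 aff II-1×II-2: X^jY
J/III-2 ? II-1×II-2: X^jY
J/III-3 ? II-1×II-2: X^JX^j|X^jX^j
J/III-4 ? II-3×II-4: X^jX^j
⇒ J over [I-1,I-2,II-1,II-2,II-3,II-4,II-5,III-1,III-2,III-3,III-4]: 2 consistent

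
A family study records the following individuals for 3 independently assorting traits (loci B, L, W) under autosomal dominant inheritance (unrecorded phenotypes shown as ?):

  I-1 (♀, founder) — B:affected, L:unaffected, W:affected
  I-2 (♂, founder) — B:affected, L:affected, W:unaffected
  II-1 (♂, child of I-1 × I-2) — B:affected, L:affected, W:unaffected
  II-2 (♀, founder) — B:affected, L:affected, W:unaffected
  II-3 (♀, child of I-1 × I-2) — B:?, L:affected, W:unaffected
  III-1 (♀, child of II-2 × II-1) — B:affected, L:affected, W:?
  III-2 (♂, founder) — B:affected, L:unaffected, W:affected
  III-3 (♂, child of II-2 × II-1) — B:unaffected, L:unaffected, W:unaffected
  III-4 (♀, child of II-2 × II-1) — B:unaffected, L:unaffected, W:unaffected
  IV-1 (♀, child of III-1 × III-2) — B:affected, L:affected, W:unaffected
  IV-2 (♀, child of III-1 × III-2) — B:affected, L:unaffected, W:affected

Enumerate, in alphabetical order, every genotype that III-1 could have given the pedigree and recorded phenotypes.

B/I-1 aff ·: Bb|BB
B/I-2 aff ·: Bb|BB
B/II-1 aff I-1×I-2: Bb
B/II-2 aff ·: Bb
B/II-3 ? I-1×I-2: bb|Bb|BB
B/III-1 aff II-2×II-1: Bb|BB
B/III-2 aff ·: Bb|BB
B/III-3 un II-2×II-1: bb
B/III-4 un II-2×II-1: bb
B/IV-1 aff III-1×III-2: Bb|BB
B/IV-2 aff III-1×III-2: Bb|BB
⇒ B over [I-1,I-2,II-1,II-2,II-3,III-1,III-2,III-3,III-4,IV-1,IV-2]: 91 consistent
L/I-1 un ·: ll
L/I-2 aff ·: Ll|LL
L/II-1 aff I-1×I-2: Ll
L/II-2 aff ·: Ll
L/II-3 aff I-1×I-2: Ll
L/III-1 aff II-2×II-1: Ll
L/III-2 un ·: ll
L/III-3 un II-2×II-1: ll
L/III-4 un II-2×II-1: ll
L/IV-1 aff III-1×III-2: Ll
L/IV-2 un III-1×III-2: ll
⇒ L over [I-1,I-2,II-1,II-2,II-3,III-1,III-2,III-3,III-4,IV-1,IV-2]: 2 consistent
W/I-1 aff ·: Ww
W/I-2 un ·: ww
W/II-1 un I-1×I-2: ww
W/II-2 un ·: ww
W/II-3 un I-1×I-2: ww
W/III-1 ? II-2×II-1: ww
W/III-2 aff ·: Ww
W/III-3 un II-2×II-1: ww
W/III-4 un II-2×II-1: ww
W/IV-1 un III-1×III-2: ww
W/IV-2 aff III-1×III-2: Ww
⇒ W over [I-1,I-2,II-1,II-2,II-3,III-1,III-2,III-3,III-4,IV-1,IV-2]: 1 consistent

III-1 ∈ {BB Ll ww, Bb Ll ww}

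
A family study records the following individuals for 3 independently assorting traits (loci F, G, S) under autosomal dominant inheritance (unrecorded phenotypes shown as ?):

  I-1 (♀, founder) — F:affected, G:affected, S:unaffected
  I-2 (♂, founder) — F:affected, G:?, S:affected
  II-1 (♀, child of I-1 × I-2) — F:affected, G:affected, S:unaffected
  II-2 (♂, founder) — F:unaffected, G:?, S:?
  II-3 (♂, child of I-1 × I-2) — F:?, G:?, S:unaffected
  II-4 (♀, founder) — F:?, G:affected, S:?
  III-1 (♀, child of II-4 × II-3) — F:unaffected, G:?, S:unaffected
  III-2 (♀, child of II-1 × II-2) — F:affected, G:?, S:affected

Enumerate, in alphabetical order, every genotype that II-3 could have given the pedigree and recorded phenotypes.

II-3 ∈ {Ff GG ss, Ff Gg ss, Ff gg ss, ff GG ss, ff Gg ss, ff gg ss}

F/I-1 aff ·: Ff|FF
F/I-2 aff ·: Ff|FF
F/II-1 aff I-1×I-2: Ff|FF
F/II-2 un ·: ff
F/II-3 ? I-1×I-2: ff|Ff
F/II-4 ? ·: ff|Ff
F/III-1 un II-4×II-3: ff
F/III-2 aff II-1×II-2: Ff
⇒ F over [I-1,I-2,II-1,II-2,II-3,II-4,III-1,III-2]: 16 consistent
G/I-1 aff ·: Gg|GG
G/I-2 ? ·: gg|Gg|GG
G/II-1 aff I-1×I-2: Gg|GG
G/II-2 ? ·: gg|Gg|GG
G/II-3 ? I-1×I-2: gg|Gg|GG
G/II-4 aff ·: Gg|GG
G/III-1 ? II-4×II-3: gg|Gg|GG
G/III-2 ? II-1×II-2: gg|Gg|GG
⇒ G over [I-1,I-2,II-1,II-2,II-3,II-4,III-1,III-2]: 400 consistent
S/I-1 un ·: ss
S/I-2 aff ·: Ss
S/II-1 un I-1×I-2: ss
S/II-2 ? ·: Ss|SS
S/II-3 un I-1×I-2: ss
S/II-4 ? ·: ss|Ss
S/III-1 un II-4×II-3: ss
S/III-2 aff II-1×II-2: Ss
⇒ S over [I-1,I-2,II-1,II-2,II-3,II-4,III-1,III-2]: 4 consistent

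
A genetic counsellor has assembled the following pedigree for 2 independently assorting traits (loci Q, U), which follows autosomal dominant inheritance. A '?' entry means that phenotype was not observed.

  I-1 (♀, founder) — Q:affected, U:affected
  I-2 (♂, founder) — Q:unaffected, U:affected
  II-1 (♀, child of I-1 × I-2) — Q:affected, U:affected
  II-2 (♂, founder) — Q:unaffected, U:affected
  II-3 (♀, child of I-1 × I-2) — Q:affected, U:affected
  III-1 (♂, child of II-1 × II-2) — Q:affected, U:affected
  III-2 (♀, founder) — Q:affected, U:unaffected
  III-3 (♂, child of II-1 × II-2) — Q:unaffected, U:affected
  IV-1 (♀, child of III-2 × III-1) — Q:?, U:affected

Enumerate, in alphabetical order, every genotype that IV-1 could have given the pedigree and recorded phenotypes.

Q/I-1 aff ·: Qq|QQ
Q/I-2 un ·: qq
Q/II-1 aff I-1×I-2: Qq
Q/II-2 un ·: qq
Q/II-3 aff I-1×I-2: Qq
Q/III-1 aff II-1×II-2: Qq
Q/III-2 aff ·: Qq|QQ
Q/III-3 un II-1×II-2: qq
Q/IV-1 ? III-2×III-1: qq|Qq|QQ
⇒ Q over [I-1,I-2,II-1,II-2,II-3,III-1,III-2,III-3,IV-1]: 10 consistent
U/I-1 aff ·: Uu|UU
U/I-2 aff ·: Uu|UU
U/II-1 aff I-1×I-2: Uu|UU
U/II-2 aff ·: Uu|UU
U/II-3 aff I-1×I-2: Uu|UU
U/III-1 aff II-1×II-2: Uu|UU
U/III-2 un ·: uu
U/III-3 aff II-1×II-2: Uu|UU
U/IV-1 aff III-2×III-1: Uu
⇒ U over [I-1,I-2,II-1,II-2,II-3,III-1,III-2,III-3,IV-1]: 83 consistent

IV-1 ∈ {QQ Uu, Qq Uu, qq Uu}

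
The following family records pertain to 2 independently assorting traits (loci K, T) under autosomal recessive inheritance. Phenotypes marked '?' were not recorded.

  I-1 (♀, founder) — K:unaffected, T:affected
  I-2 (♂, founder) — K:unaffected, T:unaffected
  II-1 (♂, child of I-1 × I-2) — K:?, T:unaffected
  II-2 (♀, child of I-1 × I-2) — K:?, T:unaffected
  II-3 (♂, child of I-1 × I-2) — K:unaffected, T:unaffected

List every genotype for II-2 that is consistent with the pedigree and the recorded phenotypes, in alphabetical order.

II-2 ∈ {KK Tt, Kk Tt, kk Tt}

K/I-1 un ·: KK|Kk
K/I-2 un ·: KK|Kk
K/II-1 ? I-1×I-2: KK|Kk|kk
K/II-2 ? I-1×I-2: KK|Kk|kk
K/II-3 un I-1×I-2: KK|Kk
⇒ K over [I-1,I-2,II-1,II-2,II-3]: 35 consistent
T/I-1 aff ·: tt
T/I-2 un ·: TT|Tt
T/II-1 un I-1×I-2: Tt
T/II-2 un I-1×I-2: Tt
T/II-3 un I-1×I-2: Tt
⇒ T over [I-1,I-2,II-1,II-2,II-3]: 2 consistent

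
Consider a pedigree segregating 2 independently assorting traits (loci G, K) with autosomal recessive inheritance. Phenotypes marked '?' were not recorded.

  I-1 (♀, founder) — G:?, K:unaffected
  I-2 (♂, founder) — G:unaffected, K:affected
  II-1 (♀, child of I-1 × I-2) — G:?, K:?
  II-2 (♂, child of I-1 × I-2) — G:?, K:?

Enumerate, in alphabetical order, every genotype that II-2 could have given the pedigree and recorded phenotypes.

II-2 ∈ {GG Kk, GG kk, Gg Kk, Gg kk, gg Kk, gg kk}

G/I-1 ? ·: GG|Gg|gg
G/I-2 un ·: GG|Gg
G/II-1 ? I-1×I-2: GG|Gg|gg
G/II-2 ? I-1×I-2: GG|Gg|gg
⇒ G over [I-1,I-2,II-1,II-2]: 23 consistent
K/I-1 un ·: KK|Kk
K/I-2 aff ·: kk
K/II-1 ? I-1×I-2: Kk|kk
K/II-2 ? I-1×I-2: Kk|kk
⇒ K over [I-1,I-2,II-1,II-2]: 5 consistent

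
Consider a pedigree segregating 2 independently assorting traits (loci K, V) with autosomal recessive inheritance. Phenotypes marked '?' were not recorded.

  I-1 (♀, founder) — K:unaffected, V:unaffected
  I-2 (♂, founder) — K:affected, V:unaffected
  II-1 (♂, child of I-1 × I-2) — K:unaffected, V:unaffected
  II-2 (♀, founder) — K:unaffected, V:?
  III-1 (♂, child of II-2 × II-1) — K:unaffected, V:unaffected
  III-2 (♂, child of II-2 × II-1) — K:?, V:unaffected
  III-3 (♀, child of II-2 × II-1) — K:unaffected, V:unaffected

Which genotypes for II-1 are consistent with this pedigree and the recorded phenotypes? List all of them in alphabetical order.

II-1 ∈ {Kk VV, Kk Vv}

K/I-1 un ·: KK|Kk
K/I-2 aff ·: kk
K/II-1 un I-1×I-2: Kk
K/II-2 un ·: KK|Kk
K/III-1 un II-2×II-1: KK|Kk
K/III-2 ? II-2×II-1: KK|Kk|kk
K/III-3 un II-2×II-1: KK|Kk
⇒ K over [I-1,I-2,II-1,II-2,III-1,III-2,III-3]: 40 consistent
V/I-1 un ·: VV|Vv
V/I-2 un ·: VV|Vv
V/II-1 un I-1×I-2: VV|Vv
V/II-2 ? ·: VV|Vv|vv
V/III-1 un II-2×II-1: VV|Vv
V/III-2 un II-2×II-1: VV|Vv
V/III-3 un II-2×II-1: VV|Vv
⇒ V over [I-1,I-2,II-1,II-2,III-1,III-2,III-3]: 91 consistent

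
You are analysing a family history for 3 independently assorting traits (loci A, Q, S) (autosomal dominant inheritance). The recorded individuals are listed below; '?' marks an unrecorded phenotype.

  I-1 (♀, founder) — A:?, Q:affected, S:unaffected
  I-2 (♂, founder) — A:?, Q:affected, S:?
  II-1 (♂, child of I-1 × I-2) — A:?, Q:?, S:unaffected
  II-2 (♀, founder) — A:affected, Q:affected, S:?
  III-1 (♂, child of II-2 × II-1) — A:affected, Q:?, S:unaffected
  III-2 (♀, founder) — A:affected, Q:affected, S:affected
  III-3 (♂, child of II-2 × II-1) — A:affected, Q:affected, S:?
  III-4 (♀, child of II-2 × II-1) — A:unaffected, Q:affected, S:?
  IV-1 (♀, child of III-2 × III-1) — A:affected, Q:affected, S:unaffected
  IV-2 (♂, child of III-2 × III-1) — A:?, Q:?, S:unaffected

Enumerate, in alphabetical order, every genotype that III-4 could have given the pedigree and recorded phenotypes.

A/I-1 ? ·: aa|Aa|AA
A/I-2 ? ·: aa|Aa|AA
A/II-1 ? I-1×I-2: aa|Aa
A/II-2 aff ·: Aa
A/III-1 aff II-2×II-1: Aa|AA
A/III-2 aff ·: Aa|AA
A/III-3 aff II-2×II-1: Aa|AA
A/III-4 un II-2×II-1: aa
A/IV-1 aff III-2×III-1: Aa|AA
A/IV-2 ? III-2×III-1: aa|Aa|AA
⇒ A over [I-1,I-2,II-1,II-2,III-1,III-2,III-3,III-4,IV-1,IV-2]: 250 consistent
Q/I-1 aff ·: Qq|QQ
Q/I-2 aff ·: Qq|QQ
Q/II-1 ? I-1×I-2: qq|Qq|QQ
Q/II-2 aff ·: Qq|QQ
Q/III-1 ? II-2×II-1: qq|Qq|QQ
Q/III-2 aff ·: Qq|QQ
Q/III-3 aff II-2×II-1: Qq|QQ
Q/III-4 aff II-2×II-1: Qq|QQ
Q/IV-1 aff III-2×III-1: Qq|QQ
Q/IV-2 ? III-2×III-1: qq|Qq|QQ
⇒ Q over [I-1,I-2,II-1,II-2,III-1,III-2,III-3,III-4,IV-1,IV-2]: 679 consistent
S/I-1 un ·: ss
S/I-2 ? ·: ss|Ss
S/II-1 un I-1×I-2: ss
S/II-2 ? ·: ss|Ss
S/III-1 un II-2×II-1: ss
S/III-2 aff ·: Ss
S/III-3 ? II-2×II-1: ss|Ss
S/III-4 ? II-2×II-1: ss|Ss
S/IV-1 un III-2×III-1: ss
S/IV-2 un III-2×III-1: ss
⇒ S over [I-1,I-2,II-1,II-2,III-1,III-2,III-3,III-4,IV-1,IV-2]: 10 consistent

III-4 ∈ {aa QQ Ss, aa QQ ss, aa Qq Ss, aa Qq ss}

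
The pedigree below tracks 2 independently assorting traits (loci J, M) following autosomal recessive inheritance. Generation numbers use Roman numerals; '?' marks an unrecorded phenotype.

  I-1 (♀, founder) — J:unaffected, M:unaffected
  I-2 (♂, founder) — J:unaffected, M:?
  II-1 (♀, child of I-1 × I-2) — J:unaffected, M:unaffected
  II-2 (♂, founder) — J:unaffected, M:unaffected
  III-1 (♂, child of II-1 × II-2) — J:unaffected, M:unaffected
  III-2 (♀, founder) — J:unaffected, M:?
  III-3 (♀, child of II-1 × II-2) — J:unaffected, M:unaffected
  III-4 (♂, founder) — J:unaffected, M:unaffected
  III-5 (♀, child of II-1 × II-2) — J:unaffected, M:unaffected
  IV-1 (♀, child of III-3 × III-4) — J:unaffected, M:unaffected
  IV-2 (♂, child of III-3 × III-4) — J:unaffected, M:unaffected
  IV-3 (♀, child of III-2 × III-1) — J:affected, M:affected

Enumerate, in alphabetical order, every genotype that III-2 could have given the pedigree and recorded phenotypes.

J/I-1 un ·: JJ|Jj
J/I-2 un ·: JJ|Jj
J/II-1 un I-1×I-2: JJ|Jj
J/II-2 un ·: JJ|Jj
J/III-1 un II-1×II-2: Jj
J/III-2 un ·: Jj
J/III-3 un II-1×II-2: JJ|Jj
J/III-4 un ·: JJ|Jj
J/III-5 un II-1×II-2: JJ|Jj
J/IV-1 un III-3×III-4: JJ|Jj
J/IV-2 un III-3×III-4: JJ|Jj
J/IV-3 aff III-2×III-1: jj
⇒ J over [I-1,I-2,II-1,II-2,III-1,III-2,III-3,III-4,III-5,IV-1,IV-2,IV-3]: 260 consistent
M/I-1 un ·: MM|Mm
M/I-2 ? ·: MM|Mm|mm
M/II-1 un I-1×I-2: MM|Mm
M/II-2 un ·: MM|Mm
M/III-1 un II-1×II-2: Mm
M/III-2 ? ·: Mm|mm
M/III-3 un II-1×II-2: MM|Mm
M/III-4 un ·: MM|Mm
M/III-5 un II-1×II-2: MM|Mm
M/IV-1 un III-3×III-4: MM|Mm
M/IV-2 un III-3×III-4: MM|Mm
M/IV-3 aff III-2×III-1: mm
⇒ M over [I-1,I-2,II-1,II-2,III-1,III-2,III-3,III-4,III-5,IV-1,IV-2,IV-3]: 728 consistent

III-2 ∈ {Jj Mm, Jj mm}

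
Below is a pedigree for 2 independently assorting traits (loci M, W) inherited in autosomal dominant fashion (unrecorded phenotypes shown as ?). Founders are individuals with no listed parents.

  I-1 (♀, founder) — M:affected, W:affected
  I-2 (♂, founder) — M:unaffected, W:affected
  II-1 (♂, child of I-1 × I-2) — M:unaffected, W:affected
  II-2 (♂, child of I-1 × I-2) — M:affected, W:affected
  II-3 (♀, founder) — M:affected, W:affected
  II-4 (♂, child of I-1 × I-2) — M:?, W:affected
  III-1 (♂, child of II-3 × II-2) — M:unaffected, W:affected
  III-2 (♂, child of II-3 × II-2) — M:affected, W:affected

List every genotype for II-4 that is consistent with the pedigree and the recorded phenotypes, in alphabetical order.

II-4 ∈ {Mm WW, Mm Ww, mm WW, mm Ww}

M/I-1 aff ·: Mm
M/I-2 un ·: mm
M/II-1 un I-1×I-2: mm
M/II-2 aff I-1×I-2: Mm
M/II-3 aff ·: Mm
M/II-4 ? I-1×I-2: mm|Mm
M/III-1 un II-3×II-2: mm
M/III-2 aff II-3×II-2: Mm|MM
⇒ M over [I-1,I-2,II-1,II-2,II-3,II-4,III-1,III-2]: 4 consistent
W/I-1 aff ·: Ww|WW
W/I-2 aff ·: Ww|WW
W/II-1 aff I-1×I-2: Ww|WW
W/II-2 aff I-1×I-2: Ww|WW
W/II-3 aff ·: Ww|WW
W/II-4 aff I-1×I-2: Ww|WW
W/III-1 aff II-3×II-2: Ww|WW
W/III-2 aff II-3×II-2: Ww|WW
⇒ W over [I-1,I-2,II-1,II-2,II-3,II-4,III-1,III-2]: 161 consistent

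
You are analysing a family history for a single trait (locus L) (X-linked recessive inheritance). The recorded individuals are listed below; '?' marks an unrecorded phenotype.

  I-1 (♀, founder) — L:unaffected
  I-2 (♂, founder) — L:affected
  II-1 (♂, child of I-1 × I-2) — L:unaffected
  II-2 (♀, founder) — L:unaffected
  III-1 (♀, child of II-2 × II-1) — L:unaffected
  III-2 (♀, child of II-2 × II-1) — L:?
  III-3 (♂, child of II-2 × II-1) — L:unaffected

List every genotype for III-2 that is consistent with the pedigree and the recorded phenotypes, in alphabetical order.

III-2 ∈ {X^LX^L, X^LX^l}

L/I-1 un ·: X^LX^L|X^LX^l
L/I-2 aff ·: X^lY
L/II-1 un I-1×I-2: X^LY
L/II-2 un ·: X^LX^L|X^LX^l
L/III-1 un II-2×II-1: X^LX^L|X^LX^l
L/III-2 ? II-2×II-1: X^LX^L|X^LX^l
L/III-3 un II-2×II-1: X^LY
⇒ L over [I-1,I-2,II-1,II-2,III-1,III-2,III-3]: 10 consistent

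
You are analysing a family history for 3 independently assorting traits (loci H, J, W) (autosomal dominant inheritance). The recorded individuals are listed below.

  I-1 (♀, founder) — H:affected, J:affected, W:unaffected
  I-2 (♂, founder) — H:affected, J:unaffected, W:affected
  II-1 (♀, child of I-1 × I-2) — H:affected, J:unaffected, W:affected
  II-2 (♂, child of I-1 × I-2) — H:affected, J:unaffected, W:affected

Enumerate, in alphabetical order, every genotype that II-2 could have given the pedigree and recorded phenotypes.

H/I-1 aff ·: Hh|HH
H/I-2 aff ·: Hh|HH
H/II-1 aff I-1×I-2: Hh|HH
H/II-2 aff I-1×I-2: Hh|HH
⇒ H over [I-1,I-2,II-1,II-2]: 13 consistent
J/I-1 aff ·: Jj
J/I-2 un ·: jj
J/II-1 un I-1×I-2: jj
J/II-2 un I-1×I-2: jj
⇒ J over [I-1,I-2,II-1,II-2]: 1 consistent
W/I-1 un ·: ww
W/I-2 aff ·: Ww|WW
W/II-1 aff I-1×I-2: Ww
W/II-2 aff I-1×I-2: Ww
⇒ W over [I-1,I-2,II-1,II-2]: 2 consistent

II-2 ∈ {HH jj Ww, Hh jj Ww}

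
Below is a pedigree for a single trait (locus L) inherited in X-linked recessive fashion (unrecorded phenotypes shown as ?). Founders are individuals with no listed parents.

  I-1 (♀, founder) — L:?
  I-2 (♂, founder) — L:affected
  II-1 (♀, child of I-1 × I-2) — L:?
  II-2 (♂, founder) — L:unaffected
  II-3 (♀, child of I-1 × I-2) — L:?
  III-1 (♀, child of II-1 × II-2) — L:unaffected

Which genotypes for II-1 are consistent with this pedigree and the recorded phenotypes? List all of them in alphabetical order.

II-1 ∈ {X^LX^l, X^lX^l}

L/I-1 ? ·: X^LX^L|X^LX^l|X^lX^l
L/I-2 aff ·: X^lY
L/II-1 ? I-1×I-2: X^LX^l|X^lX^l
L/II-2 un ·: X^LY
L/II-3 ? I-1×I-2: X^LX^l|X^lX^l
L/III-1 un II-1×II-2: X^LX^L|X^LX^l
⇒ L over [I-1,I-2,II-1,II-2,II-3,III-1]: 9 consistent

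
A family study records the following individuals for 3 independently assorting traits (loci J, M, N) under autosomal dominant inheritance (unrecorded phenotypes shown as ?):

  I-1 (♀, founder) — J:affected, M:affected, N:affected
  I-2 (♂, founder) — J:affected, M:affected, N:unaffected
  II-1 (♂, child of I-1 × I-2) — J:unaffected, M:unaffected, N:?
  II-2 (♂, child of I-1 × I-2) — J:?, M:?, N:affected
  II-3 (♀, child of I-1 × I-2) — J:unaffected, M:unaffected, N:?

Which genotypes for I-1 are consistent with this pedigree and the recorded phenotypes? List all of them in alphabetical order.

I-1 ∈ {Jj Mm NN, Jj Mm Nn}

J/I-1 aff ·: Jj
J/I-2 aff ·: Jj
J/II-1 un I-1×I-2: jj
J/II-2 ? I-1×I-2: jj|Jj|JJ
J/II-3 un I-1×I-2: jj
⇒ J over [I-1,I-2,II-1,II-2,II-3]: 3 consistent
M/I-1 aff ·: Mm
M/I-2 aff ·: Mm
M/II-1 un I-1×I-2: mm
M/II-2 ? I-1×I-2: mm|Mm|MM
M/II-3 un I-1×I-2: mm
⇒ M over [I-1,I-2,II-1,II-2,II-3]: 3 consistent
N/I-1 aff ·: Nn|NN
N/I-2 un ·: nn
N/II-1 ? I-1×I-2: nn|Nn
N/II-2 aff I-1×I-2: Nn
N/II-3 ? I-1×I-2: nn|Nn
⇒ N over [I-1,I-2,II-1,II-2,II-3]: 5 consistent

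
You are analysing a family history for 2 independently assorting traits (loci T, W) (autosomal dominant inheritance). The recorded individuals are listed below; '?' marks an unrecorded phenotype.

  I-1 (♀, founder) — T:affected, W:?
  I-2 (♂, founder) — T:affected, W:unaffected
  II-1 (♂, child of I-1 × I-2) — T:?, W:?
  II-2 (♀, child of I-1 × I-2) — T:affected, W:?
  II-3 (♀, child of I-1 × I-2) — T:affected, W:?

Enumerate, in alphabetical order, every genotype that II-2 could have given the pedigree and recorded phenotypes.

II-2 ∈ {TT Ww, TT ww, Tt Ww, Tt ww}

T/I-1 aff ·: Tt|TT
T/I-2 aff ·: Tt|TT
T/II-1 ? I-1×I-2: tt|Tt|TT
T/II-2 aff I-1×I-2: Tt|TT
T/II-3 aff I-1×I-2: Tt|TT
⇒ T over [I-1,I-2,II-1,II-2,II-3]: 29 consistent
W/I-1 ? ·: ww|Ww|WW
W/I-2 un ·: ww
W/II-1 ? I-1×I-2: ww|Ww
W/II-2 ? I-1×I-2: ww|Ww
W/II-3 ? I-1×I-2: ww|Ww
⇒ W over [I-1,I-2,II-1,II-2,II-3]: 10 consistent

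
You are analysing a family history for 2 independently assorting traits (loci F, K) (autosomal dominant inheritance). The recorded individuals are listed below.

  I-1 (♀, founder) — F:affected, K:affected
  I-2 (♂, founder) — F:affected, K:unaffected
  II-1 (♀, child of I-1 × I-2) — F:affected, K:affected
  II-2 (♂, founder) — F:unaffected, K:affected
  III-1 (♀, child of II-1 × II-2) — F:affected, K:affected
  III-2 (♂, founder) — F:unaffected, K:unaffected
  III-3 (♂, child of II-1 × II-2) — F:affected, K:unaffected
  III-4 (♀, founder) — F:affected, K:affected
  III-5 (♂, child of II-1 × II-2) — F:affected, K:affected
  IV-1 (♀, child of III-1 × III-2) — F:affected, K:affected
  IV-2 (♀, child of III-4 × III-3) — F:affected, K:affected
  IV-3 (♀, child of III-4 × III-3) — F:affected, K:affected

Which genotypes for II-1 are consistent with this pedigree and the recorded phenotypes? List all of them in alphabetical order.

II-1 ∈ {FF Kk, Ff Kk}

F/I-1 aff ·: Ff|FF
F/I-2 aff ·: Ff|FF
F/II-1 aff I-1×I-2: Ff|FF
F/II-2 un ·: ff
F/III-1 aff II-1×II-2: Ff
F/III-2 un ·: ff
F/III-3 aff II-1×II-2: Ff
F/III-4 aff ·: Ff|FF
F/III-5 aff II-1×II-2: Ff
F/IV-1 aff III-1×III-2: Ff
F/IV-2 aff III-4×III-3: Ff|FF
F/IV-3 aff III-4×III-3: Ff|FF
⇒ F over [I-1,I-2,II-1,II-2,III-1,III-2,III-3,III-4,III-5,IV-1,IV-2,IV-3]: 56 consistent
K/I-1 aff ·: Kk|KK
K/I-2 un ·: kk
K/II-1 aff I-1×I-2: Kk
K/II-2 aff ·: Kk
K/III-1 aff II-1×II-2: Kk|KK
K/III-2 un ·: kk
K/III-3 un II-1×II-2: kk
K/III-4 aff ·: Kk|KK
K/III-5 aff II-1×II-2: Kk|KK
K/IV-1 aff III-1×III-2: Kk
K/IV-2 aff III-4×III-3: Kk
K/IV-3 aff III-4×III-3: Kk
⇒ K over [I-1,I-2,II-1,II-2,III-1,III-2,III-3,III-4,III-5,IV-1,IV-2,IV-3]: 16 consistent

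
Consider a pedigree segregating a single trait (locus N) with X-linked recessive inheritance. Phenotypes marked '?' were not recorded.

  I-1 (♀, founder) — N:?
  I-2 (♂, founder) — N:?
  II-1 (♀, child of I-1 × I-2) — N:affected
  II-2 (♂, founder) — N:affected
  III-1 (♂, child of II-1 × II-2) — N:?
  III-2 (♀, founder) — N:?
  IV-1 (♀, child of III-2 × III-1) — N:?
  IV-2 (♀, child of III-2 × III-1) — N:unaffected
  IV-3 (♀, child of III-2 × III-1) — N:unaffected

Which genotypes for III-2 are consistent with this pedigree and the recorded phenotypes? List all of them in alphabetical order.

N/I-1 ? ·: X^NX^n|X^nX^n
N/I-2 ? ·: X^nY
N/II-1 aff I-1×I-2: X^nX^n
N/II-2 aff ·: X^nY
N/III-1 ? II-1×II-2: X^nY
N/III-2 ? ·: X^NX^N|X^NX^n
N/IV-1 ? III-2×III-1: X^NX^n|X^nX^n
N/IV-2 un III-2×III-1: X^NX^n
N/IV-3 un III-2×III-1: X^NX^n
⇒ N over [I-1,I-2,II-1,II-2,III-1,III-2,IV-1,IV-2,IV-3]: 6 consistent

III-2 ∈ {X^NX^N, X^NX^n}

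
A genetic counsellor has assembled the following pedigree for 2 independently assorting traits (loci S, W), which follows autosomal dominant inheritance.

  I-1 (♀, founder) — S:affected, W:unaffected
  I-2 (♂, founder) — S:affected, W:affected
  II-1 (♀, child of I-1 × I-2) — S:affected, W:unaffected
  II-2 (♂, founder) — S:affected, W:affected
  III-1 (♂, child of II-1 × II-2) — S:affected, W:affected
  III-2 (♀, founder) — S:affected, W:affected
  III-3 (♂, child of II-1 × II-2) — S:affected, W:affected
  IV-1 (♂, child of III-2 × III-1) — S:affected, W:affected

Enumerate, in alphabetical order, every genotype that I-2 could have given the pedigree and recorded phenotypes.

S/I-1 aff ·: Ss|SS
S/I-2 aff ·: Ss|SS
S/II-1 aff I-1×I-2: Ss|SS
S/II-2 aff ·: Ss|SS
S/III-1 aff II-1×II-2: Ss|SS
S/III-2 aff ·: Ss|SS
S/III-3 aff II-1×II-2: Ss|SS
S/IV-1 aff III-2×III-1: Ss|SS
⇒ S over [I-1,I-2,II-1,II-2,III-1,III-2,III-3,IV-1]: 152 consistent
W/I-1 un ·: ww
W/I-2 aff ·: Ww
W/II-1 un I-1×I-2: ww
W/II-2 aff ·: Ww|WW
W/III-1 aff II-1×II-2: Ww
W/III-2 aff ·: Ww|WW
W/III-3 aff II-1×II-2: Ww
W/IV-1 aff III-2×III-1: Ww|WW
⇒ W over [I-1,I-2,II-1,II-2,III-1,III-2,III-3,IV-1]: 8 consistent

I-2 ∈ {SS Ww, Ss Ww}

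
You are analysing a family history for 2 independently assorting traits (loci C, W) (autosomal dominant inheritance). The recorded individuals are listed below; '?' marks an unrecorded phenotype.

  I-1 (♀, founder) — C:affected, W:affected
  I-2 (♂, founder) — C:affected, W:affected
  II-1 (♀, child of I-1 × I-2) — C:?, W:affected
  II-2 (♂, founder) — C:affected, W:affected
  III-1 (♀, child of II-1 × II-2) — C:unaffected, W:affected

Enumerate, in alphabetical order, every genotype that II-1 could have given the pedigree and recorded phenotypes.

II-1 ∈ {Cc WW, Cc Ww, cc WW, cc Ww}

C/I-1 aff ·: Cc|CC
C/I-2 aff ·: Cc|CC
C/II-1 ? I-1×I-2: cc|Cc
C/II-2 aff ·: Cc
C/III-1 un II-1×II-2: cc
⇒ C over [I-1,I-2,II-1,II-2,III-1]: 4 consistent
W/I-1 aff ·: Ww|WW
W/I-2 aff ·: Ww|WW
W/II-1 aff I-1×I-2: Ww|WW
W/II-2 aff ·: Ww|WW
W/III-1 aff II-1×II-2: Ww|WW
⇒ W over [I-1,I-2,II-1,II-2,III-1]: 24 consistent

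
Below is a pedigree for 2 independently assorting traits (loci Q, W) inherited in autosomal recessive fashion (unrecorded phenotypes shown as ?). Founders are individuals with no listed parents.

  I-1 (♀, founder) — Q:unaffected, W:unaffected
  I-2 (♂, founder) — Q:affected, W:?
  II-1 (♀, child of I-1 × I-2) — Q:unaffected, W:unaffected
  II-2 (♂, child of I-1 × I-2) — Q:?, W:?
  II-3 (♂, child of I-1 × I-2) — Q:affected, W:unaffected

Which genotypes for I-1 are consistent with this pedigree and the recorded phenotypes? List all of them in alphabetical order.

I-1 ∈ {Qq WW, Qq Ww}

Q/I-1 un ·: Qq
Q/I-2 aff ·: qq
Q/II-1 un I-1×I-2: Qq
Q/II-2 ? I-1×I-2: Qq|qq
Q/II-3 aff I-1×I-2: qq
⇒ Q over [I-1,I-2,II-1,II-2,II-3]: 2 consistent
W/I-1 un ·: WW|Ww
W/I-2 ? ·: WW|Ww|ww
W/II-1 un I-1×I-2: WW|Ww
W/II-2 ? I-1×I-2: WW|Ww|ww
W/II-3 un I-1×I-2: WW|Ww
⇒ W over [I-1,I-2,II-1,II-2,II-3]: 32 consistent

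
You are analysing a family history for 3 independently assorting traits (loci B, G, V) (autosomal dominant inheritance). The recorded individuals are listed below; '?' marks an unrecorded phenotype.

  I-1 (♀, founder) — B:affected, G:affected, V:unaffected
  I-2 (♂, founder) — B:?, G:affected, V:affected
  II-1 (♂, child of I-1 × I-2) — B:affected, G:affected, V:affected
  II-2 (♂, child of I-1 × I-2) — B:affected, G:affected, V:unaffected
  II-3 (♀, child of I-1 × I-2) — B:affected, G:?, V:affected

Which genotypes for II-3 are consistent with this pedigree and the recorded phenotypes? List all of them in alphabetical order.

B/I-1 aff ·: Bb|BB
B/I-2 ? ·: bb|Bb|BB
B/II-1 aff I-1×I-2: Bb|BB
B/II-2 aff I-1×I-2: Bb|BB
B/II-3 aff I-1×I-2: Bb|BB
⇒ B over [I-1,I-2,II-1,II-2,II-3]: 27 consistent
G/I-1 aff ·: Gg|GG
G/I-2 aff ·: Gg|GG
G/II-1 aff I-1×I-2: Gg|GG
G/II-2 aff I-1×I-2: Gg|GG
G/II-3 ? I-1×I-2: gg|Gg|GG
⇒ G over [I-1,I-2,II-1,II-2,II-3]: 29 consistent
V/I-1 un ·: vv
V/I-2 aff ·: Vv
V/II-1 aff I-1×I-2: Vv
V/II-2 un I-1×I-2: vv
V/II-3 aff I-1×I-2: Vv
⇒ V over [I-1,I-2,II-1,II-2,II-3]: 1 consistent

II-3 ∈ {BB GG Vv, BB Gg Vv, BB gg Vv, Bb GG Vv, Bb Gg Vv, Bb gg Vv}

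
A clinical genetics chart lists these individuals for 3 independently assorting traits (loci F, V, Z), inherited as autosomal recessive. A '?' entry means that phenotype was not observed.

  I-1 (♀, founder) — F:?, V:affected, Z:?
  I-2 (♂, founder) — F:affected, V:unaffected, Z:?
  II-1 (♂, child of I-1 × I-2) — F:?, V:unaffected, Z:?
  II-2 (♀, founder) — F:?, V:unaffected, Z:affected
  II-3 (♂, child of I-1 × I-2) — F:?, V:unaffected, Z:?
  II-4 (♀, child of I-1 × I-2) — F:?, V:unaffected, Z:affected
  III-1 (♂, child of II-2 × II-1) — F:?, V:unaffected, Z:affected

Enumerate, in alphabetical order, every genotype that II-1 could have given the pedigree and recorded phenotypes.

II-1 ∈ {Ff Vv Zz, Ff Vv zz, ff Vv Zz, ff Vv zz}

F/I-1 ? ·: FF|Ff|ff
F/I-2 aff ·: ff
F/II-1 ? I-1×I-2: Ff|ff
F/II-2 ? ·: FF|Ff|ff
F/II-3 ? I-1×I-2: Ff|ff
F/II-4 ? I-1×I-2: Ff|ff
F/III-1 ? II-2×II-1: FF|Ff|ff
⇒ F over [I-1,I-2,II-1,II-2,II-3,II-4,III-1]: 55 consistent
V/I-1 aff ·: vv
V/I-2 un ·: VV|Vv
V/II-1 un I-1×I-2: Vv
V/II-2 un ·: VV|Vv
V/II-3 un I-1×I-2: Vv
V/II-4 un I-1×I-2: Vv
V/III-1 un II-2×II-1: VV|Vv
⇒ V over [I-1,I-2,II-1,II-2,II-3,II-4,III-1]: 8 consistent
Z/I-1 ? ·: Zz|zz
Z/I-2 ? ·: Zz|zz
Z/II-1 ? I-1×I-2: Zz|zz
Z/II-2 aff ·: zz
Z/II-3 ? I-1×I-2: ZZ|Zz|zz
Z/II-4 aff I-1×I-2: zz
Z/III-1 aff II-2×II-1: zz
⇒ Z over [I-1,I-2,II-1,II-2,II-3,II-4,III-1]: 15 consistent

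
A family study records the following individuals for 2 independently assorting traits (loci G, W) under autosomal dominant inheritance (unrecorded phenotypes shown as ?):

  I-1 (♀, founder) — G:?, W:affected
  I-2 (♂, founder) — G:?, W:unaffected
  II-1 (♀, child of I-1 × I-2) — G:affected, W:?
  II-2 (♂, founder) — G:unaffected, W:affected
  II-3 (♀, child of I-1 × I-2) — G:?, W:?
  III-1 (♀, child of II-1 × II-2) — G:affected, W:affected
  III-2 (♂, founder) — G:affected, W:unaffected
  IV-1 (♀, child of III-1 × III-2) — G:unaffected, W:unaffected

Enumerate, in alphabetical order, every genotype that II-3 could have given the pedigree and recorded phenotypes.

G/I-1 ? ·: gg|Gg|GG
G/I-2 ? ·: gg|Gg|GG
G/II-1 aff I-1×I-2: Gg|GG
G/II-2 un ·: gg
G/II-3 ? I-1×I-2: gg|Gg|GG
G/III-1 aff II-1×II-2: Gg
G/III-2 aff ·: Gg
G/IV-1 un III-1×III-2: gg
⇒ G over [I-1,I-2,II-1,II-2,II-3,III-1,III-2,IV-1]: 21 consistent
W/I-1 aff ·: Ww|WW
W/I-2 un ·: ww
W/II-1 ? I-1×I-2: ww|Ww
W/II-2 aff ·: Ww|WW
W/II-3 ? I-1×I-2: ww|Ww
W/III-1 aff II-1×II-2: Ww
W/III-2 un ·: ww
W/IV-1 un III-1×III-2: ww
⇒ W over [I-1,I-2,II-1,II-2,II-3,III-1,III-2,IV-1]: 10 consistent

II-3 ∈ {GG Ww, GG ww, Gg Ww, Gg ww, gg Ww, gg ww}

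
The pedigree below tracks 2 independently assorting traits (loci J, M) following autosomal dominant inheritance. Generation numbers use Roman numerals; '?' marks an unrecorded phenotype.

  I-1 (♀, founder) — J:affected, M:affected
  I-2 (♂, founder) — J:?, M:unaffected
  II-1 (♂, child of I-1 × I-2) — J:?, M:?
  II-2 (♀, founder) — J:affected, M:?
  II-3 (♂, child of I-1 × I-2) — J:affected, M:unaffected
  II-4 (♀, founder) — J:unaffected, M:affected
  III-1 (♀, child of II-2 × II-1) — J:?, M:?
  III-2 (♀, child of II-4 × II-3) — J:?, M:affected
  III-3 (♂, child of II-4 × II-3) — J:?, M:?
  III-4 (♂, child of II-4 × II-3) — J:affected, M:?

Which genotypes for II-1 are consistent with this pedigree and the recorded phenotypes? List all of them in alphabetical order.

J/I-1 aff ·: Jj|JJ
J/I-2 ? ·: jj|Jj|JJ
J/II-1 ? I-1×I-2: jj|Jj|JJ
J/II-2 aff ·: Jj|JJ
J/II-3 aff I-1×I-2: Jj|JJ
J/II-4 un ·: jj
J/III-1 ? II-2×II-1: jj|Jj|JJ
J/III-2 ? II-4×II-3: jj|Jj
J/III-3 ? II-4×II-3: jj|Jj
J/III-4 aff II-4×II-3: Jj
⇒ J over [I-1,I-2,II-1,II-2,II-3,II-4,III-1,III-2,III-3,III-4]: 190 consistent
M/I-1 aff ·: Mm
M/I-2 un ·: mm
M/II-1 ? I-1×I-2: mm|Mm
M/II-2 ? ·: mm|Mm|MM
M/II-3 un I-1×I-2: mm
M/II-4 aff ·: Mm|MM
M/III-1 ? II-2×II-1: mm|Mm|MM
M/III-2 aff II-4×II-3: Mm
M/III-3 ? II-4×II-3: mm|Mm
M/III-4 ? II-4×II-3: mm|Mm
⇒ M over [I-1,I-2,II-1,II-2,II-3,II-4,III-1,III-2,III-3,III-4]: 55 consistent

II-1 ∈ {JJ Mm, JJ mm, Jj Mm, Jj mm, jj Mm, jj mm}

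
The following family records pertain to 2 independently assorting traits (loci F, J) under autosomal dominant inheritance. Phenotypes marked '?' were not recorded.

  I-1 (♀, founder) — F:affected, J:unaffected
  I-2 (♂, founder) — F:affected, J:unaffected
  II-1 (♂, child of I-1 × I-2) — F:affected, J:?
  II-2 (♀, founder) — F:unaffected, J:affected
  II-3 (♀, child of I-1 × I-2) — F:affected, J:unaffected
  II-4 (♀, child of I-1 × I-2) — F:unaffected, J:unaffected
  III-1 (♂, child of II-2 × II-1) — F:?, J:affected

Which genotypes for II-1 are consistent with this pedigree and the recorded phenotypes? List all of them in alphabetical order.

F/I-1 aff ·: Ff
F/I-2 aff ·: Ff
F/II-1 aff I-1×I-2: Ff|FF
F/II-2 un ·: ff
F/II-3 aff I-1×I-2: Ff|FF
F/II-4 un I-1×I-2: ff
F/III-1 ? II-2×II-1: ff|Ff
⇒ F over [I-1,I-2,II-1,II-2,II-3,II-4,III-1]: 6 consistent
J/I-1 un ·: jj
J/I-2 un ·: jj
J/II-1 ? I-1×I-2: jj
J/II-2 aff ·: Jj|JJ
J/II-3 un I-1×I-2: jj
J/II-4 un I-1×I-2: jj
J/III-1 aff II-2×II-1: Jj
⇒ J over [I-1,I-2,II-1,II-2,II-3,II-4,III-1]: 2 consistent

II-1 ∈ {FF jj, Ff jj}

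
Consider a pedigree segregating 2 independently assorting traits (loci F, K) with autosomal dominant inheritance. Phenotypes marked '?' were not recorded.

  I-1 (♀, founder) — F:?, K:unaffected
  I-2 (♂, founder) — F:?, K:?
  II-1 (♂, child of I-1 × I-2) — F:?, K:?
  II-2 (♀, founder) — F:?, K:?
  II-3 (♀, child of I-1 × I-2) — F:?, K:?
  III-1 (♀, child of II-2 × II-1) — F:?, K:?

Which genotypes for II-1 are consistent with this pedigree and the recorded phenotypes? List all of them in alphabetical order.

F/I-1 ? ·: ff|Ff|FF
F/I-2 ? ·: ff|Ff|FF
F/II-1 ? I-1×I-2: ff|Ff|FF
F/II-2 ? ·: ff|Ff|FF
F/II-3 ? I-1×I-2: ff|Ff|FF
F/III-1 ? II-2×II-1: ff|Ff|FF
⇒ F over [I-1,I-2,II-1,II-2,II-3,III-1]: 155 consistent
K/I-1 un ·: kk
K/I-2 ? ·: kk|Kk|KK
K/II-1 ? I-1×I-2: kk|Kk
K/II-2 ? ·: kk|Kk|KK
K/II-3 ? I-1×I-2: kk|Kk
K/III-1 ? II-2×II-1: kk|Kk|KK
⇒ K over [I-1,I-2,II-1,II-2,II-3,III-1]: 33 consistent

II-1 ∈ {FF Kk, FF kk, Ff Kk, Ff kk, ff Kk, ff kk}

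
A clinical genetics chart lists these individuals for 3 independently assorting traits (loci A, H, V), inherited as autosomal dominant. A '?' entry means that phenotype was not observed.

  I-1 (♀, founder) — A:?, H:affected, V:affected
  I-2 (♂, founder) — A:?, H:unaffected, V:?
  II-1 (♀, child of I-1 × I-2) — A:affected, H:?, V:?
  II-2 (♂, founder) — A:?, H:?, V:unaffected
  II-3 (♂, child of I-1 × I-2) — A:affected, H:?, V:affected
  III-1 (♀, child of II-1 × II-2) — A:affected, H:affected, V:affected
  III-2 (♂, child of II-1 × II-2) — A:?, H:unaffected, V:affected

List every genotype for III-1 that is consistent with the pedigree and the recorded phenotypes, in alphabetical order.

III-1 ∈ {AA HH Vv, AA Hh Vv, Aa HH Vv, Aa Hh Vv}

A/I-1 ? ·: aa|Aa|AA
A/I-2 ? ·: aa|Aa|AA
A/II-1 aff I-1×I-2: Aa|AA
A/II-2 ? ·: aa|Aa|AA
A/II-3 aff I-1×I-2: Aa|AA
A/III-1 aff II-1×II-2: Aa|AA
A/III-2 ? II-1×II-2: aa|Aa|AA
⇒ A over [I-1,I-2,II-1,II-2,II-3,III-1,III-2]: 162 consistent
H/I-1 aff ·: Hh|HH
H/I-2 un ·: hh
H/II-1 ? I-1×I-2: hh|Hh
H/II-2 ? ·: hh|Hh
H/II-3 ? I-1×I-2: hh|Hh
H/III-1 aff II-1×II-2: Hh|HH
H/III-2 un II-1×II-2: hh
⇒ H over [I-1,I-2,II-1,II-2,II-3,III-1,III-2]: 11 consistent
V/I-1 aff ·: Vv|VV
V/I-2 ? ·: vv|Vv|VV
V/II-1 ? I-1×I-2: Vv|VV
V/II-2 un ·: vv
V/II-3 aff I-1×I-2: Vv|VV
V/III-1 aff II-1×II-2: Vv
V/III-2 aff II-1×II-2: Vv
⇒ V over [I-1,I-2,II-1,II-2,II-3,III-1,III-2]: 15 consistent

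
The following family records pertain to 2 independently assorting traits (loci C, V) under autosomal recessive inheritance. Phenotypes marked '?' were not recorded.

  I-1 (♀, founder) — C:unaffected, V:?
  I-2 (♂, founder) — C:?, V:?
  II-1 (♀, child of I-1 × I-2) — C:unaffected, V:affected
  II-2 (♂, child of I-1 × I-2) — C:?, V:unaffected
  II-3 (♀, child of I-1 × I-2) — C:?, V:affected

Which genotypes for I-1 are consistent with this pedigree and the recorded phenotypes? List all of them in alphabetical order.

I-1 ∈ {CC Vv, CC vv, Cc Vv, Cc vv}

C/I-1 un ·: CC|Cc
C/I-2 ? ·: CC|Cc|cc
C/II-1 un I-1×I-2: CC|Cc
C/II-2 ? I-1×I-2: CC|Cc|cc
C/II-3 ? I-1×I-2: CC|Cc|cc
⇒ C over [I-1,I-2,II-1,II-2,II-3]: 40 consistent
V/I-1 ? ·: Vv|vv
V/I-2 ? ·: Vv|vv
V/II-1 aff I-1×I-2: vv
V/II-2 un I-1×I-2: VV|Vv
V/II-3 aff I-1×I-2: vv
⇒ V over [I-1,I-2,II-1,II-2,II-3]: 4 consistent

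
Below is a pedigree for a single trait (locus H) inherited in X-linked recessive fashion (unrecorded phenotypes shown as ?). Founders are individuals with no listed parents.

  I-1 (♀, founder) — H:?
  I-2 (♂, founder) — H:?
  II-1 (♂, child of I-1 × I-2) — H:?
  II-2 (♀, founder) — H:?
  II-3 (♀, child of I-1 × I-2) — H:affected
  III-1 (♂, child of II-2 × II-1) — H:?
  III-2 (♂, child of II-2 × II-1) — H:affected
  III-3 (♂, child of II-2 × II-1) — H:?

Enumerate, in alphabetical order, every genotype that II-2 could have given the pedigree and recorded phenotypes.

II-2 ∈ {X^HX^h, X^hX^h}

H/I-1 ? ·: X^HX^h|X^hX^h
H/I-2 ? ·: X^hY
H/II-1 ? I-1×I-2: X^HY|X^hY
H/II-2 ? ·: X^HX^h|X^hX^h
H/II-3 aff I-1×I-2: X^hX^h
H/III-1 ? II-2×II-1: X^HY|X^hY
H/III-2 aff II-2×II-1: X^hY
H/III-3 ? II-2×II-1: X^HY|X^hY
⇒ H over [I-1,I-2,II-1,II-2,II-3,III-1,III-2,III-3]: 15 consistent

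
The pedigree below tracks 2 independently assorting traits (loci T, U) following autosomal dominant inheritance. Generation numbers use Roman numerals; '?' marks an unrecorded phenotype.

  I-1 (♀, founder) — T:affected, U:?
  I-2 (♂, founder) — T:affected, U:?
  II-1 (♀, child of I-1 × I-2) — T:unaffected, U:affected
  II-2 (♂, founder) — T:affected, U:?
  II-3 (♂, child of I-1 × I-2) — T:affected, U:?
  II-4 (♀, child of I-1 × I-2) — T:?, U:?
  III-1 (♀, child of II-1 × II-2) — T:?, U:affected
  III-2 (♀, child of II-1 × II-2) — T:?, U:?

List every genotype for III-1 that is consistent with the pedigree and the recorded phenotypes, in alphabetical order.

III-1 ∈ {Tt UU, Tt Uu, tt UU, tt Uu}

T/I-1 aff ·: Tt
T/I-2 aff ·: Tt
T/II-1 un I-1×I-2: tt
T/II-2 aff ·: Tt|TT
T/II-3 aff I-1×I-2: Tt|TT
T/II-4 ? I-1×I-2: tt|Tt|TT
T/III-1 ? II-1×II-2: tt|Tt
T/III-2 ? II-1×II-2: tt|Tt
⇒ T over [I-1,I-2,II-1,II-2,II-3,II-4,III-1,III-2]: 30 consistent
U/I-1 ? ·: uu|Uu|UU
U/I-2 ? ·: uu|Uu|UU
U/II-1 aff I-1×I-2: Uu|UU
U/II-2 ? ·: uu|Uu|UU
U/II-3 ? I-1×I-2: uu|Uu|UU
U/II-4 ? I-1×I-2: uu|Uu|UU
U/III-1 aff II-1×II-2: Uu|UU
U/III-2 ? II-1×II-2: uu|Uu|UU
⇒ U over [I-1,I-2,II-1,II-2,II-3,II-4,III-1,III-2]: 432 consistent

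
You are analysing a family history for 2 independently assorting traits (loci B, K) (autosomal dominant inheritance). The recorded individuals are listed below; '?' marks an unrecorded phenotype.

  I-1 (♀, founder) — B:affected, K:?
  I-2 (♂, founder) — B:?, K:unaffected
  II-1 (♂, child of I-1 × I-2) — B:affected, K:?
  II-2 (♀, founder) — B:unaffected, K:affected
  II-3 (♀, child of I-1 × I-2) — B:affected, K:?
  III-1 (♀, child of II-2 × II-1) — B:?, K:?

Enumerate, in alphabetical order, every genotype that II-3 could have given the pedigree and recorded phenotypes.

B/I-1 aff ·: Bb|BB
B/I-2 ? ·: bb|Bb|BB
B/II-1 aff I-1×I-2: Bb|BB
B/II-2 un ·: bb
B/II-3 aff I-1×I-2: Bb|BB
B/III-1 ? II-2×II-1: bb|Bb
⇒ B over [I-1,I-2,II-1,II-2,II-3,III-1]: 23 consistent
K/I-1 ? ·: kk|Kk|KK
K/I-2 un ·: kk
K/II-1 ? I-1×I-2: kk|Kk
K/II-2 aff ·: Kk|KK
K/II-3 ? I-1×I-2: kk|Kk
K/III-1 ? II-2×II-1: kk|Kk|KK
⇒ K over [I-1,I-2,II-1,II-2,II-3,III-1]: 24 consistent

II-3 ∈ {BB Kk, BB kk, Bb Kk, Bb kk}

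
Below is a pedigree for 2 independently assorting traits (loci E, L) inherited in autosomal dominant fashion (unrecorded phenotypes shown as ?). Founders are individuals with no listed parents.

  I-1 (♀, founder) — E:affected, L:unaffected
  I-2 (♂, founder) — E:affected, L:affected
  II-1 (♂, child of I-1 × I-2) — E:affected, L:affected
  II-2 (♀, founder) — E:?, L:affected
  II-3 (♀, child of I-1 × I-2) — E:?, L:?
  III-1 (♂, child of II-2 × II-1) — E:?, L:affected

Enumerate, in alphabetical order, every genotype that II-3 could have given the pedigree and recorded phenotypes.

II-3 ∈ {EE Ll, EE ll, Ee Ll, Ee ll, ee Ll, ee ll}

E/I-1 aff ·: Ee|EE
E/I-2 aff ·: Ee|EE
E/II-1 aff I-1×I-2: Ee|EE
E/II-2 ? ·: ee|Ee|EE
E/II-3 ? I-1×I-2: ee|Ee|EE
E/III-1 ? II-2×II-1: ee|Ee|EE
⇒ E over [I-1,I-2,II-1,II-2,II-3,III-1]: 81 consistent
L/I-1 un ·: ll
L/I-2 aff ·: Ll|LL
L/II-1 aff I-1×I-2: Ll
L/II-2 aff ·: Ll|LL
L/II-3 ? I-1×I-2: ll|Ll
L/III-1 aff II-2×II-1: Ll|LL
⇒ L over [I-1,I-2,II-1,II-2,II-3,III-1]: 12 consistent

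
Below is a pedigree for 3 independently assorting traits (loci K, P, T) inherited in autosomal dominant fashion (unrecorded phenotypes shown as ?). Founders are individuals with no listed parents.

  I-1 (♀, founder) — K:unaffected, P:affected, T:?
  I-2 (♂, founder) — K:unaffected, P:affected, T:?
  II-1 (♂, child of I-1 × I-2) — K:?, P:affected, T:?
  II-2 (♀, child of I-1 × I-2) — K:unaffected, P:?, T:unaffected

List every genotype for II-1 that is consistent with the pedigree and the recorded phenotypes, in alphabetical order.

K/I-1 un ·: kk
K/I-2 un ·: kk
K/II-1 ? I-1×I-2: kk
K/II-2 un I-1×I-2: kk
⇒ K over [I-1,I-2,II-1,II-2]: 1 consistent
P/I-1 aff ·: Pp|PP
P/I-2 aff ·: Pp|PP
P/II-1 aff I-1×I-2: Pp|PP
P/II-2 ? I-1×I-2: pp|Pp|PP
⇒ P over [I-1,I-2,II-1,II-2]: 15 consistent
T/I-1 ? ·: tt|Tt
T/I-2 ? ·: tt|Tt
T/II-1 ? I-1×I-2: tt|Tt|TT
T/II-2 un I-1×I-2: tt
⇒ T over [I-1,I-2,II-1,II-2]: 8 consistent

II-1 ∈ {kk PP TT, kk PP Tt, kk PP tt, kk Pp TT, kk Pp Tt, kk Pp tt}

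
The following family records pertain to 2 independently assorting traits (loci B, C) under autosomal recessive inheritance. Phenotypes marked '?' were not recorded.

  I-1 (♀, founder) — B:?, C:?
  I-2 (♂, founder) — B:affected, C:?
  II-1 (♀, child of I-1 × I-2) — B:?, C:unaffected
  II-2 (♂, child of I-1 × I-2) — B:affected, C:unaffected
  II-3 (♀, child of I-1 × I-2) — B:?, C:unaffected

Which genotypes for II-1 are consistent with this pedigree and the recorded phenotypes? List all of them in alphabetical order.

B/I-1 ? ·: Bb|bb
B/I-2 aff ·: bb
B/II-1 ? I-1×I-2: Bb|bb
B/II-2 aff I-1×I-2: bb
B/II-3 ? I-1×I-2: Bb|bb
⇒ B over [I-1,I-2,II-1,II-2,II-3]: 5 consistent
C/I-1 ? ·: CC|Cc|cc
C/I-2 ? ·: CC|Cc|cc
C/II-1 un I-1×I-2: CC|Cc
C/II-2 un I-1×I-2: CC|Cc
C/II-3 un I-1×I-2: CC|Cc
⇒ C over [I-1,I-2,II-1,II-2,II-3]: 29 consistent

II-1 ∈ {Bb CC, Bb Cc, bb CC, bb Cc}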